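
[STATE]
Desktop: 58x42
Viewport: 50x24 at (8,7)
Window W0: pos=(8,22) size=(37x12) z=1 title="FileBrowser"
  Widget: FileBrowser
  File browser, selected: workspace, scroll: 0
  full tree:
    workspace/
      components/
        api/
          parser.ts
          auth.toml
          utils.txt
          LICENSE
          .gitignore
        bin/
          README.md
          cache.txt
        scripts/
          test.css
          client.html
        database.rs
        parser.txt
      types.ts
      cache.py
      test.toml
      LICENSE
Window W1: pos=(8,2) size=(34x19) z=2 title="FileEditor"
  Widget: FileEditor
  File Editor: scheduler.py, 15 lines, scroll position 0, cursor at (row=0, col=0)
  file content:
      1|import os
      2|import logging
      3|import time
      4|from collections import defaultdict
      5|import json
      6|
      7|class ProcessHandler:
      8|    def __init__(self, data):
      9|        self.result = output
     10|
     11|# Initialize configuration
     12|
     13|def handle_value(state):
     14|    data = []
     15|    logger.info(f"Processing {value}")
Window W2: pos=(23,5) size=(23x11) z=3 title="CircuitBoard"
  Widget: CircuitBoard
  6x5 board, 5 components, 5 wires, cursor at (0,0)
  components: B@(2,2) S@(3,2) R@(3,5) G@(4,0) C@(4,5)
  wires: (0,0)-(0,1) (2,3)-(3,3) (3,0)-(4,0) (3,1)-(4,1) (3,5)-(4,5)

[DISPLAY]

┃import time   ┠─────────────────────┨            
┃from collectio┃   0 1 2 3 4 5       ┃            
┃import json   ┃0  [.]─ ·            ┃            
┃              ┃                     ┃            
┃class ProcessH┃1                    ┃            
┃    def __init┃                     ┃            
┃        self.r┃2           B   ·    ┃            
┃              ┃                │    ┃            
┃# Initialize c┗━━━━━━━━━━━━━━━━━━━━━┛            
┃                               ░┃                
┃def handle_value(state):       ░┃                
┃    data = []                  ░┃                
┃    logger.info(f"Processing {v▼┃                
┗━━━━━━━━━━━━━━━━━━━━━━━━━━━━━━━━┛                
                                                  
┏━━━━━━━━━━━━━━━━━━━━━━━━━━━━━━━━━━━┓             
┃ FileBrowser                       ┃             
┠───────────────────────────────────┨             
┃> [-] workspace/                   ┃             
┃    [+] components/                ┃             
┃    types.ts                       ┃             
┃    cache.py                       ┃             
┃    test.toml                      ┃             
┃    LICENSE                        ┃             


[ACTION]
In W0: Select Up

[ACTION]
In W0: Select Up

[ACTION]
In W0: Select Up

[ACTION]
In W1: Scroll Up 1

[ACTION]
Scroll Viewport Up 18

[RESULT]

                                                  
                                                  
┏━━━━━━━━━━━━━━━━━━━━━━━━━━━━━━━━┓                
┃ FileEditor                     ┃                
┠────────────────────────────────┨                
┃█mport os     ┏━━━━━━━━━━━━━━━━━━━━━┓            
┃import logging┃ CircuitBoard        ┃            
┃import time   ┠─────────────────────┨            
┃from collectio┃   0 1 2 3 4 5       ┃            
┃import json   ┃0  [.]─ ·            ┃            
┃              ┃                     ┃            
┃class ProcessH┃1                    ┃            
┃    def __init┃                     ┃            
┃        self.r┃2           B   ·    ┃            
┃              ┃                │    ┃            
┃# Initialize c┗━━━━━━━━━━━━━━━━━━━━━┛            
┃                               ░┃                
┃def handle_value(state):       ░┃                
┃    data = []                  ░┃                
┃    logger.info(f"Processing {v▼┃                
┗━━━━━━━━━━━━━━━━━━━━━━━━━━━━━━━━┛                
                                                  
┏━━━━━━━━━━━━━━━━━━━━━━━━━━━━━━━━━━━┓             
┃ FileBrowser                       ┃             


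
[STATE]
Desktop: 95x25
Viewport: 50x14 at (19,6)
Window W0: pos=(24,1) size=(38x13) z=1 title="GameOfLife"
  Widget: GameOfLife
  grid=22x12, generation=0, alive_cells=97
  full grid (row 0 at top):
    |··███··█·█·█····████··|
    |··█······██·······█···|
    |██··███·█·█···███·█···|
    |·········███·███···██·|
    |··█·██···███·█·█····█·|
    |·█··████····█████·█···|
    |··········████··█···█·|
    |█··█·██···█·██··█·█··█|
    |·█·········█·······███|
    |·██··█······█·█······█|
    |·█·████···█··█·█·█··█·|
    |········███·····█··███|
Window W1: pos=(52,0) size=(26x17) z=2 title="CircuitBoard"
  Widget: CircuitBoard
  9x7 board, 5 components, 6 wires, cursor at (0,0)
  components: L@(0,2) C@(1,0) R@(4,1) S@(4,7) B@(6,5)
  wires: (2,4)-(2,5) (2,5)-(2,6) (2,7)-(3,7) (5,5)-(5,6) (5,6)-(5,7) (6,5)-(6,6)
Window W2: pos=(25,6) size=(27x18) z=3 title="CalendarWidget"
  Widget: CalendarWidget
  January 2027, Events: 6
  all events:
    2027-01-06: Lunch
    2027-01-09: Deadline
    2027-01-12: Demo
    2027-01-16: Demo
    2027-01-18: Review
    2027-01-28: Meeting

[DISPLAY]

     ┃┏━━━━━━━━━━━━━━━━━━━━━━━━━┓┃1   C           
     ┃┃ CalendarWidget          ┃┃                
     ┃┠─────────────────────────┨┃2               
     ┃┃       January 2027      ┃┃                
     ┃┃Mo Tu We Th Fr Sa Su     ┃┃3               
     ┃┃             1  2  3     ┃┃                
     ┃┃ 4  5  6*  7  8  9* 10   ┃┃4       R       
     ┗┃11 12* 13 14 15 16* 17   ┃┃                
      ┃18* 19 20 21 22 23 24    ┃┃5               
      ┃25 26 27 28* 29 30 31    ┃┃                
      ┃                         ┃┗━━━━━━━━━━━━━━━━
      ┃                         ┃                 
      ┃                         ┃                 
      ┃                         ┃                 


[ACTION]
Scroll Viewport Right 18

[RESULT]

━━━━━━━━━━━━━━┓┃1   C                   ┃         
dget          ┃┃                        ┃         
──────────────┨┃2                   · ─ ┃         
ary 2027      ┃┃                        ┃         
 Fr Sa Su     ┃┃3                       ┃         
  1  2  3     ┃┃                        ┃         
7  8  9* 10   ┃┃4       R               ┃         
4 15 16* 17   ┃┃                        ┃         
1 22 23 24    ┃┃5                       ┃         
* 29 30 31    ┃┃                        ┃         
              ┃┗━━━━━━━━━━━━━━━━━━━━━━━━┛         
              ┃                                   
              ┃                                   
              ┃                                   


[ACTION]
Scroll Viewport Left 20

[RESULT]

       ┃┏━━━━━━━━━━━━━━━━━━━━━━━━━┓┃1   C         
       ┃┃ CalendarWidget          ┃┃              
       ┃┠─────────────────────────┨┃2             
       ┃┃       January 2027      ┃┃              
       ┃┃Mo Tu We Th Fr Sa Su     ┃┃3             
       ┃┃             1  2  3     ┃┃              
       ┃┃ 4  5  6*  7  8  9* 10   ┃┃4       R     
       ┗┃11 12* 13 14 15 16* 17   ┃┃              
        ┃18* 19 20 21 22 23 24    ┃┃5             
        ┃25 26 27 28* 29 30 31    ┃┃              
        ┃                         ┃┗━━━━━━━━━━━━━━
        ┃                         ┃               
        ┃                         ┃               
        ┃                         ┃               


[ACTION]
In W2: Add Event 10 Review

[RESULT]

       ┃┏━━━━━━━━━━━━━━━━━━━━━━━━━┓┃1   C         
       ┃┃ CalendarWidget          ┃┃              
       ┃┠─────────────────────────┨┃2             
       ┃┃       January 2027      ┃┃              
       ┃┃Mo Tu We Th Fr Sa Su     ┃┃3             
       ┃┃             1  2  3     ┃┃              
       ┃┃ 4  5  6*  7  8  9* 10*  ┃┃4       R     
       ┗┃11 12* 13 14 15 16* 17   ┃┃              
        ┃18* 19 20 21 22 23 24    ┃┃5             
        ┃25 26 27 28* 29 30 31    ┃┃              
        ┃                         ┃┗━━━━━━━━━━━━━━
        ┃                         ┃               
        ┃                         ┃               
        ┃                         ┃               


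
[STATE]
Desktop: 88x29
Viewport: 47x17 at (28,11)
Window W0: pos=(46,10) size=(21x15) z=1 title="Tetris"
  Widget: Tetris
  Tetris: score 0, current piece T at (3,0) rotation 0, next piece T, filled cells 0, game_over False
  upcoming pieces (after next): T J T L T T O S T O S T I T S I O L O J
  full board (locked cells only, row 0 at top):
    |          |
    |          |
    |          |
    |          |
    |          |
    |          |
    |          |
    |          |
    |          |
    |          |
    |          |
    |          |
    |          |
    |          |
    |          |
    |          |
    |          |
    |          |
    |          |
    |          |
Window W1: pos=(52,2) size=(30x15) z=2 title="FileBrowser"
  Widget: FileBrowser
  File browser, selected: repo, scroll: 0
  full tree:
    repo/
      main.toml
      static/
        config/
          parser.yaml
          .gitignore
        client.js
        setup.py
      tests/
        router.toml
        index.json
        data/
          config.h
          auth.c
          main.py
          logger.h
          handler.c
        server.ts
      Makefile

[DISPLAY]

                  ┃ Tetr┃                      
                  ┠─────┃                      
                  ┃     ┃                      
                  ┃     ┃                      
                  ┃     ┃                      
                  ┃     ┗━━━━━━━━━━━━━━━━━━━━━━
                  ┃          │        ┃        
                  ┃          │        ┃        
                  ┃          │Score:  ┃        
                  ┃          │0       ┃        
                  ┃          │        ┃        
                  ┃          │        ┃        
                  ┃          │        ┃        
                  ┗━━━━━━━━━━━━━━━━━━━┛        
                                               
                                               
                                               


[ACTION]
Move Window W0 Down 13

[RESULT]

                        ┃                      
                        ┃                      
                        ┃                      
                  ┏━━━━━┃                      
                  ┃ Tetr┃                      
                  ┠─────┗━━━━━━━━━━━━━━━━━━━━━━
                  ┃          │Next:   ┃        
                  ┃          │ ▒      ┃        
                  ┃          │▒▒▒     ┃        
                  ┃          │        ┃        
                  ┃          │        ┃        
                  ┃          │        ┃        
                  ┃          │Score:  ┃        
                  ┃          │0       ┃        
                  ┃          │        ┃        
                  ┃          │        ┃        
                  ┃          │        ┃        


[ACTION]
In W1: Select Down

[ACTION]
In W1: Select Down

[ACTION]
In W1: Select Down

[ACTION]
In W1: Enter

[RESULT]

                        ┃      [+] data/       
                        ┃      server.ts       
                        ┃    Makefile          
                  ┏━━━━━┃                      
                  ┃ Tetr┃                      
                  ┠─────┗━━━━━━━━━━━━━━━━━━━━━━
                  ┃          │Next:   ┃        
                  ┃          │ ▒      ┃        
                  ┃          │▒▒▒     ┃        
                  ┃          │        ┃        
                  ┃          │        ┃        
                  ┃          │        ┃        
                  ┃          │Score:  ┃        
                  ┃          │0       ┃        
                  ┃          │        ┃        
                  ┃          │        ┃        
                  ┃          │        ┃        


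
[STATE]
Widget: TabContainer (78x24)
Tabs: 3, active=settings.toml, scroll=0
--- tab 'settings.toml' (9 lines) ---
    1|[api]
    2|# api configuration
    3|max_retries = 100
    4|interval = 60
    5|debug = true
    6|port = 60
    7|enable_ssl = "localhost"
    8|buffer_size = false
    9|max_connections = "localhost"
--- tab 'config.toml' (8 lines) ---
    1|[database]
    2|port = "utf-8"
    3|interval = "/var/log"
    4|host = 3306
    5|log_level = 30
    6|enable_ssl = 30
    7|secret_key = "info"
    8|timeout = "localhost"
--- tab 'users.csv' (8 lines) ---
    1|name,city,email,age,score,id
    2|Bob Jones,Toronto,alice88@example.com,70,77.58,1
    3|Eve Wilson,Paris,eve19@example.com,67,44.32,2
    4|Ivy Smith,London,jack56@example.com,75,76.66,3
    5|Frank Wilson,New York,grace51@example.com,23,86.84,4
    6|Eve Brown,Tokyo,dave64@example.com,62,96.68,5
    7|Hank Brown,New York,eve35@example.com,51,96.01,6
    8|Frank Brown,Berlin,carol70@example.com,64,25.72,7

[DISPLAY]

[settings.toml]│ config.toml │ users.csv                                      
──────────────────────────────────────────────────────────────────────────────
[api]                                                                         
# api configuration                                                           
max_retries = 100                                                             
interval = 60                                                                 
debug = true                                                                  
port = 60                                                                     
enable_ssl = "localhost"                                                      
buffer_size = false                                                           
max_connections = "localhost"                                                 
                                                                              
                                                                              
                                                                              
                                                                              
                                                                              
                                                                              
                                                                              
                                                                              
                                                                              
                                                                              
                                                                              
                                                                              
                                                                              


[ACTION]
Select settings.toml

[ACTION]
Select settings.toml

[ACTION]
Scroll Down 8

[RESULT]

[settings.toml]│ config.toml │ users.csv                                      
──────────────────────────────────────────────────────────────────────────────
max_connections = "localhost"                                                 
                                                                              
                                                                              
                                                                              
                                                                              
                                                                              
                                                                              
                                                                              
                                                                              
                                                                              
                                                                              
                                                                              
                                                                              
                                                                              
                                                                              
                                                                              
                                                                              
                                                                              
                                                                              
                                                                              
                                                                              
                                                                              


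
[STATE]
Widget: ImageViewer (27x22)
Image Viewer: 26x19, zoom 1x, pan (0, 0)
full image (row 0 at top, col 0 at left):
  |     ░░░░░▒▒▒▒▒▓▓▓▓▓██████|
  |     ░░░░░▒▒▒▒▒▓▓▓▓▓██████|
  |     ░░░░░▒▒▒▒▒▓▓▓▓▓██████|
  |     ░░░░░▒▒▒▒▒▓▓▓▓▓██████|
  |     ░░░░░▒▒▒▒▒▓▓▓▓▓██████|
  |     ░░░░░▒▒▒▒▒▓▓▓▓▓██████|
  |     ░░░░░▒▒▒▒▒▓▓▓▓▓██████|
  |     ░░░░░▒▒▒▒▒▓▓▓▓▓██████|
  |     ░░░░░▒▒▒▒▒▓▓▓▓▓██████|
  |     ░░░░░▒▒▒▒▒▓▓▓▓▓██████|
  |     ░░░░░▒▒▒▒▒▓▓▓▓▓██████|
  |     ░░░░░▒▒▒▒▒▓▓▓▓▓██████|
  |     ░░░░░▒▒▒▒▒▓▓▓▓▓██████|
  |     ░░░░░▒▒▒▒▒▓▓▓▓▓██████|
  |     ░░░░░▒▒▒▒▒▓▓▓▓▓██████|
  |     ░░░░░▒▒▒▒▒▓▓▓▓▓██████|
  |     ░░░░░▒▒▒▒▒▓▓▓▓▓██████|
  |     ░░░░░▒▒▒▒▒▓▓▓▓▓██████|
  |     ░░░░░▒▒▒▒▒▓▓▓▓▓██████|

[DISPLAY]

     ░░░░░▒▒▒▒▒▓▓▓▓▓██████ 
     ░░░░░▒▒▒▒▒▓▓▓▓▓██████ 
     ░░░░░▒▒▒▒▒▓▓▓▓▓██████ 
     ░░░░░▒▒▒▒▒▓▓▓▓▓██████ 
     ░░░░░▒▒▒▒▒▓▓▓▓▓██████ 
     ░░░░░▒▒▒▒▒▓▓▓▓▓██████ 
     ░░░░░▒▒▒▒▒▓▓▓▓▓██████ 
     ░░░░░▒▒▒▒▒▓▓▓▓▓██████ 
     ░░░░░▒▒▒▒▒▓▓▓▓▓██████ 
     ░░░░░▒▒▒▒▒▓▓▓▓▓██████ 
     ░░░░░▒▒▒▒▒▓▓▓▓▓██████ 
     ░░░░░▒▒▒▒▒▓▓▓▓▓██████ 
     ░░░░░▒▒▒▒▒▓▓▓▓▓██████ 
     ░░░░░▒▒▒▒▒▓▓▓▓▓██████ 
     ░░░░░▒▒▒▒▒▓▓▓▓▓██████ 
     ░░░░░▒▒▒▒▒▓▓▓▓▓██████ 
     ░░░░░▒▒▒▒▒▓▓▓▓▓██████ 
     ░░░░░▒▒▒▒▒▓▓▓▓▓██████ 
     ░░░░░▒▒▒▒▒▓▓▓▓▓██████ 
                           
                           
                           


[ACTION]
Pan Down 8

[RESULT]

     ░░░░░▒▒▒▒▒▓▓▓▓▓██████ 
     ░░░░░▒▒▒▒▒▓▓▓▓▓██████ 
     ░░░░░▒▒▒▒▒▓▓▓▓▓██████ 
     ░░░░░▒▒▒▒▒▓▓▓▓▓██████ 
     ░░░░░▒▒▒▒▒▓▓▓▓▓██████ 
     ░░░░░▒▒▒▒▒▓▓▓▓▓██████ 
     ░░░░░▒▒▒▒▒▓▓▓▓▓██████ 
     ░░░░░▒▒▒▒▒▓▓▓▓▓██████ 
     ░░░░░▒▒▒▒▒▓▓▓▓▓██████ 
     ░░░░░▒▒▒▒▒▓▓▓▓▓██████ 
     ░░░░░▒▒▒▒▒▓▓▓▓▓██████ 
                           
                           
                           
                           
                           
                           
                           
                           
                           
                           
                           


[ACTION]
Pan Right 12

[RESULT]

▒▒▒▓▓▓▓▓██████             
▒▒▒▓▓▓▓▓██████             
▒▒▒▓▓▓▓▓██████             
▒▒▒▓▓▓▓▓██████             
▒▒▒▓▓▓▓▓██████             
▒▒▒▓▓▓▓▓██████             
▒▒▒▓▓▓▓▓██████             
▒▒▒▓▓▓▓▓██████             
▒▒▒▓▓▓▓▓██████             
▒▒▒▓▓▓▓▓██████             
▒▒▒▓▓▓▓▓██████             
                           
                           
                           
                           
                           
                           
                           
                           
                           
                           
                           


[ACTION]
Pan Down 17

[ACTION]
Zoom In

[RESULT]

░░░░░░░░▒▒▒▒▒▒▒▒▒▒▓▓▓▓▓▓▓▓▓
░░░░░░░░▒▒▒▒▒▒▒▒▒▒▓▓▓▓▓▓▓▓▓
░░░░░░░░▒▒▒▒▒▒▒▒▒▒▓▓▓▓▓▓▓▓▓
░░░░░░░░▒▒▒▒▒▒▒▒▒▒▓▓▓▓▓▓▓▓▓
░░░░░░░░▒▒▒▒▒▒▒▒▒▒▓▓▓▓▓▓▓▓▓
░░░░░░░░▒▒▒▒▒▒▒▒▒▒▓▓▓▓▓▓▓▓▓
░░░░░░░░▒▒▒▒▒▒▒▒▒▒▓▓▓▓▓▓▓▓▓
░░░░░░░░▒▒▒▒▒▒▒▒▒▒▓▓▓▓▓▓▓▓▓
░░░░░░░░▒▒▒▒▒▒▒▒▒▒▓▓▓▓▓▓▓▓▓
░░░░░░░░▒▒▒▒▒▒▒▒▒▒▓▓▓▓▓▓▓▓▓
░░░░░░░░▒▒▒▒▒▒▒▒▒▒▓▓▓▓▓▓▓▓▓
░░░░░░░░▒▒▒▒▒▒▒▒▒▒▓▓▓▓▓▓▓▓▓
░░░░░░░░▒▒▒▒▒▒▒▒▒▒▓▓▓▓▓▓▓▓▓
                           
                           
                           
                           
                           
                           
                           
                           
                           


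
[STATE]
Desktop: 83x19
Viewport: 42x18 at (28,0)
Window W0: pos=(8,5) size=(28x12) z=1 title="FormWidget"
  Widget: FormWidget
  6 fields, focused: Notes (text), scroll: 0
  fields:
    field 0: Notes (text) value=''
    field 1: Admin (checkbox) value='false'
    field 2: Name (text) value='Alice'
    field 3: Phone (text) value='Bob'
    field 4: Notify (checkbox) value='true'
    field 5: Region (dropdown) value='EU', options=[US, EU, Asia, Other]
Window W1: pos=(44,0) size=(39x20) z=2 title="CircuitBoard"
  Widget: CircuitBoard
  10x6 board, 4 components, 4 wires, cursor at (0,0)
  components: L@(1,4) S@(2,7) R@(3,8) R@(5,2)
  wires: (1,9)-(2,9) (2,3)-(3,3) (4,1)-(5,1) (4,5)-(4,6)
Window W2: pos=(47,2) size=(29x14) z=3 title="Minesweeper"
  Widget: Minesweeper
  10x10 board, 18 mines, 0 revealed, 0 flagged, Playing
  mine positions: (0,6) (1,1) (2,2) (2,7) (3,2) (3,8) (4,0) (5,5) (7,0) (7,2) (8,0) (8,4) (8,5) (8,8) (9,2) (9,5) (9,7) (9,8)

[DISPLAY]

                ┏━━━━━━━━━━━━━━━━━━━━━━━━━
                ┃ CircuitBoard            
                ┠──┏━━━━━━━━━━━━━━━━━━━━━━
                ┃  ┃ Minesweeper          
                ┃0 ┠──────────────────────
━━━━━━━┓        ┃  ┃■■■■■■■■■■            
       ┃        ┃1 ┃■■■■■■■■■■            
───────┨        ┃  ┃■■■■■■■■■■            
      ]┃        ┃2 ┃■■■■■■■■■■            
       ┃        ┃  ┃■■■■■■■■■■            
e     ]┃        ┃3 ┃■■■■■■■■■■            
      ]┃        ┃  ┃■■■■■■■■■■            
       ┃        ┃4 ┃■■■■■■■■■■            
     ▼]┃        ┃  ┃■■■■■■■■■■            
       ┃        ┃5 ┃■■■■■■■■■■            
       ┃        ┃Cu┗━━━━━━━━━━━━━━━━━━━━━━
━━━━━━━┛        ┃                         
                ┃                         


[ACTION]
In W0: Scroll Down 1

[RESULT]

                ┏━━━━━━━━━━━━━━━━━━━━━━━━━
                ┃ CircuitBoard            
                ┠──┏━━━━━━━━━━━━━━━━━━━━━━
                ┃  ┃ Minesweeper          
                ┃0 ┠──────────────────────
━━━━━━━┓        ┃  ┃■■■■■■■■■■            
       ┃        ┃1 ┃■■■■■■■■■■            
───────┨        ┃  ┃■■■■■■■■■■            
       ┃        ┃2 ┃■■■■■■■■■■            
e     ]┃        ┃  ┃■■■■■■■■■■            
      ]┃        ┃3 ┃■■■■■■■■■■            
       ┃        ┃  ┃■■■■■■■■■■            
     ▼]┃        ┃4 ┃■■■■■■■■■■            
       ┃        ┃  ┃■■■■■■■■■■            
       ┃        ┃5 ┃■■■■■■■■■■            
       ┃        ┃Cu┗━━━━━━━━━━━━━━━━━━━━━━
━━━━━━━┛        ┃                         
                ┃                         


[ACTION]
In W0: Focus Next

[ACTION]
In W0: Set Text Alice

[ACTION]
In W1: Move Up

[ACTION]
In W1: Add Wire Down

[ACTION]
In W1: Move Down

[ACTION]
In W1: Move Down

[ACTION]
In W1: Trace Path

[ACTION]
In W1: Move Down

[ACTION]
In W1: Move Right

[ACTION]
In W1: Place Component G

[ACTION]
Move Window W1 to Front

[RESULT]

                ┏━━━━━━━━━━━━━━━━━━━━━━━━━
                ┃ CircuitBoard            
                ┠─────────────────────────
                ┃   0 1 2 3 4 5 6 7 8 9   
                ┃0   ·                    
━━━━━━━┓        ┃    │                    
       ┃        ┃1   ·               L    
───────┨        ┃                         
       ┃        ┃2               ·        
e     ]┃        ┃                │        
      ]┃        ┃3      [G]      ·        
       ┃        ┃                         
     ▼]┃        ┃4       ·               ·
       ┃        ┃        │                
       ┃        ┃5       ·   R            
       ┃        ┃Cursor: (3,1)  Trace: No 
━━━━━━━┛        ┃                         
                ┃                         


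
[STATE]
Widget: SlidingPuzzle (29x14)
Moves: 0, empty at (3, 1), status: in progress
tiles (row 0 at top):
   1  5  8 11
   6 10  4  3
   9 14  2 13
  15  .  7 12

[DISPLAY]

┌────┬────┬────┬────┐        
│  1 │  5 │  8 │ 11 │        
├────┼────┼────┼────┤        
│  6 │ 10 │  4 │  3 │        
├────┼────┼────┼────┤        
│  9 │ 14 │  2 │ 13 │        
├────┼────┼────┼────┤        
│ 15 │    │  7 │ 12 │        
└────┴────┴────┴────┘        
Moves: 0                     
                             
                             
                             
                             


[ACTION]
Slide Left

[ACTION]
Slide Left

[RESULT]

┌────┬────┬────┬────┐        
│  1 │  5 │  8 │ 11 │        
├────┼────┼────┼────┤        
│  6 │ 10 │  4 │  3 │        
├────┼────┼────┼────┤        
│  9 │ 14 │  2 │ 13 │        
├────┼────┼────┼────┤        
│ 15 │  7 │ 12 │    │        
└────┴────┴────┴────┘        
Moves: 2                     
                             
                             
                             
                             


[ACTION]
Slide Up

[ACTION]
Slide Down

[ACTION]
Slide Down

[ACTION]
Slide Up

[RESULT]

┌────┬────┬────┬────┐        
│  1 │  5 │  8 │ 11 │        
├────┼────┼────┼────┤        
│  6 │ 10 │  4 │  3 │        
├────┼────┼────┼────┤        
│  9 │ 14 │  2 │    │        
├────┼────┼────┼────┤        
│ 15 │  7 │ 12 │ 13 │        
└────┴────┴────┴────┘        
Moves: 5                     
                             
                             
                             
                             


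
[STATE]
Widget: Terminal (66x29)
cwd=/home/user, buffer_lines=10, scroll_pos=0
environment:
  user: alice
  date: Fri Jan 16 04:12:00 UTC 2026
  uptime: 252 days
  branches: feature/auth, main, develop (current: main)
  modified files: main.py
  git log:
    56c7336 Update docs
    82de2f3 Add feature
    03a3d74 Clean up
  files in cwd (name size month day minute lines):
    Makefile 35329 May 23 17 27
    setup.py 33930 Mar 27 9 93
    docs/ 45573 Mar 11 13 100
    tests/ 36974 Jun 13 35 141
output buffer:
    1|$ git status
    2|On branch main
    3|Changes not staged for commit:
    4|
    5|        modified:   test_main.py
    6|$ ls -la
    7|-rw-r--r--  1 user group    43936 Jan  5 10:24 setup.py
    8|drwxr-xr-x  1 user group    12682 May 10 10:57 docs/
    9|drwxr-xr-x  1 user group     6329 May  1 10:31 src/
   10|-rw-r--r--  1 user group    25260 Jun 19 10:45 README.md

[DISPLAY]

$ git status                                                      
On branch main                                                    
Changes not staged for commit:                                    
                                                                  
        modified:   test_main.py                                  
$ ls -la                                                          
-rw-r--r--  1 user group    43936 Jan  5 10:24 setup.py           
drwxr-xr-x  1 user group    12682 May 10 10:57 docs/              
drwxr-xr-x  1 user group     6329 May  1 10:31 src/               
-rw-r--r--  1 user group    25260 Jun 19 10:45 README.md          
$ █                                                               
                                                                  
                                                                  
                                                                  
                                                                  
                                                                  
                                                                  
                                                                  
                                                                  
                                                                  
                                                                  
                                                                  
                                                                  
                                                                  
                                                                  
                                                                  
                                                                  
                                                                  
                                                                  


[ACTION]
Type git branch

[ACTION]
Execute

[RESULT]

$ git status                                                      
On branch main                                                    
Changes not staged for commit:                                    
                                                                  
        modified:   test_main.py                                  
$ ls -la                                                          
-rw-r--r--  1 user group    43936 Jan  5 10:24 setup.py           
drwxr-xr-x  1 user group    12682 May 10 10:57 docs/              
drwxr-xr-x  1 user group     6329 May  1 10:31 src/               
-rw-r--r--  1 user group    25260 Jun 19 10:45 README.md          
$ git branch                                                      
  feature/auth                                                    
* main                                                            
  develop                                                         
$ █                                                               
                                                                  
                                                                  
                                                                  
                                                                  
                                                                  
                                                                  
                                                                  
                                                                  
                                                                  
                                                                  
                                                                  
                                                                  
                                                                  
                                                                  


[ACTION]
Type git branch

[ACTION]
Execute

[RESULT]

$ git status                                                      
On branch main                                                    
Changes not staged for commit:                                    
                                                                  
        modified:   test_main.py                                  
$ ls -la                                                          
-rw-r--r--  1 user group    43936 Jan  5 10:24 setup.py           
drwxr-xr-x  1 user group    12682 May 10 10:57 docs/              
drwxr-xr-x  1 user group     6329 May  1 10:31 src/               
-rw-r--r--  1 user group    25260 Jun 19 10:45 README.md          
$ git branch                                                      
  feature/auth                                                    
* main                                                            
  develop                                                         
$ git branch                                                      
  feature/auth                                                    
* main                                                            
  develop                                                         
$ █                                                               
                                                                  
                                                                  
                                                                  
                                                                  
                                                                  
                                                                  
                                                                  
                                                                  
                                                                  
                                                                  


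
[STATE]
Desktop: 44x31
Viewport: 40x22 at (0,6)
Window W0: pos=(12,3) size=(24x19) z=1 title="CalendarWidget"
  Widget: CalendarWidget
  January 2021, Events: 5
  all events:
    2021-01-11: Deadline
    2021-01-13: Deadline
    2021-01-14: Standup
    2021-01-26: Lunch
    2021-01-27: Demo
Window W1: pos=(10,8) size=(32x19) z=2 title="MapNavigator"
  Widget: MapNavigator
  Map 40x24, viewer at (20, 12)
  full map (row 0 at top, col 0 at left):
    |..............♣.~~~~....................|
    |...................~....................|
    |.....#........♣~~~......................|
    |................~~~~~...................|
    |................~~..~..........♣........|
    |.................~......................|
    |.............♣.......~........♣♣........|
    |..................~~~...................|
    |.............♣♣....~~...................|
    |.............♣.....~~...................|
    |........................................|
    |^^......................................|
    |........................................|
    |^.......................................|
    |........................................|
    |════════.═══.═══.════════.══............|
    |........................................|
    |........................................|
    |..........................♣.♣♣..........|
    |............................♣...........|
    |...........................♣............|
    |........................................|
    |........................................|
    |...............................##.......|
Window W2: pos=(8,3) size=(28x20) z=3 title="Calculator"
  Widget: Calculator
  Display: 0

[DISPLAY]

        ┃                         0┃    
        ┃┌───┬───┬───┬───┐         ┃    
        ┃│ 7 │ 8 │ 9 │ ÷ │         ┃━━━━
        ┃├───┼───┼───┼───┤         ┃    
        ┃│ 4 │ 5 │ 6 │ × │         ┃────
        ┃├───┼───┼───┼───┤         ┃....
        ┃│ 1 │ 2 │ 3 │ - │         ┃♣♣..
        ┃├───┼───┼───┼───┤         ┃....
        ┃│ 0 │ . │ = │ + │         ┃....
        ┃├───┼───┼───┼───┤         ┃....
        ┃│ C │ MC│ MR│ M+│         ┃....
        ┃└───┴───┴───┴───┘         ┃....
        ┃                          ┃....
        ┃                          ┃....
        ┃                          ┃....
        ┃                          ┃....
        ┗━━━━━━━━━━━━━━━━━━━━━━━━━━┛....
          ┃.............................
          ┃.....................♣.♣♣....
          ┃.......................♣.....
          ┗━━━━━━━━━━━━━━━━━━━━━━━━━━━━━
                                        


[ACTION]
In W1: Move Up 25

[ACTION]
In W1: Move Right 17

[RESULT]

        ┃                         0┃    
        ┃┌───┬───┬───┬───┐         ┃    
        ┃│ 7 │ 8 │ 9 │ ÷ │         ┃━━━━
        ┃├───┼───┼───┼───┤         ┃    
        ┃│ 4 │ 5 │ 6 │ × │         ┃────
        ┃├───┼───┼───┼───┤         ┃    
        ┃│ 1 │ 2 │ 3 │ - │         ┃    
        ┃├───┼───┼───┼───┤         ┃    
        ┃│ 0 │ . │ = │ + │         ┃    
        ┃├───┼───┼───┼───┤         ┃    
        ┃│ C │ MC│ MR│ M+│         ┃    
        ┃└───┴───┴───┴───┘         ┃    
        ┃                          ┃    
        ┃                          ┃    
        ┃                          ┃    
        ┃                          ┃    
        ┗━━━━━━━━━━━━━━━━━━━━━━━━━━┛    
          ┃..................           
          ┃........♣♣........           
          ┃..................           
          ┗━━━━━━━━━━━━━━━━━━━━━━━━━━━━━
                                        


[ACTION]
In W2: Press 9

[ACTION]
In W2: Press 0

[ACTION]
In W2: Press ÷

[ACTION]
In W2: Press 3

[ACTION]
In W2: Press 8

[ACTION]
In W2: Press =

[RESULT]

        ┃               2.368421053┃    
        ┃┌───┬───┬───┬───┐         ┃    
        ┃│ 7 │ 8 │ 9 │ ÷ │         ┃━━━━
        ┃├───┼───┼───┼───┤         ┃    
        ┃│ 4 │ 5 │ 6 │ × │         ┃────
        ┃├───┼───┼───┼───┤         ┃    
        ┃│ 1 │ 2 │ 3 │ - │         ┃    
        ┃├───┼───┼───┼───┤         ┃    
        ┃│ 0 │ . │ = │ + │         ┃    
        ┃├───┼───┼───┼───┤         ┃    
        ┃│ C │ MC│ MR│ M+│         ┃    
        ┃└───┴───┴───┴───┘         ┃    
        ┃                          ┃    
        ┃                          ┃    
        ┃                          ┃    
        ┃                          ┃    
        ┗━━━━━━━━━━━━━━━━━━━━━━━━━━┛    
          ┃..................           
          ┃........♣♣........           
          ┃..................           
          ┗━━━━━━━━━━━━━━━━━━━━━━━━━━━━━
                                        
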